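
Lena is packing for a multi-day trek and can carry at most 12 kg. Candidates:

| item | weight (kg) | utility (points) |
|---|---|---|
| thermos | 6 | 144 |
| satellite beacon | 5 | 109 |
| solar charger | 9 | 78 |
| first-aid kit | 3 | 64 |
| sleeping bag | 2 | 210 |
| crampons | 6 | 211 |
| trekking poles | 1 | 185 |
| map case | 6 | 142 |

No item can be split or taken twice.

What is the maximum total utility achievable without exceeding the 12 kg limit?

Taking first-aid kit + sleeping bag + crampons + trekking poles: 12 kg used, 670 in utility.
The closest alternative, sleeping bag + crampons + trekking poles, reaches only 606.

670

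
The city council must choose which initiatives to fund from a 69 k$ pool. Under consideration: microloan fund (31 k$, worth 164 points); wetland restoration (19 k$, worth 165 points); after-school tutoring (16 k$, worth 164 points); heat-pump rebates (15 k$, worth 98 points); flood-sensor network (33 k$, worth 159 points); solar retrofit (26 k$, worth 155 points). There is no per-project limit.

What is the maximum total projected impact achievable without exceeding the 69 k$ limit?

657

Taking the top-ratio projects first gives 4×after-school tutoring for 656 (64 k$).
Dropping after-school tutoring frees 16 k$; slotting in wetland restoration (19 k$) lifts the total to 657 at 67 k$.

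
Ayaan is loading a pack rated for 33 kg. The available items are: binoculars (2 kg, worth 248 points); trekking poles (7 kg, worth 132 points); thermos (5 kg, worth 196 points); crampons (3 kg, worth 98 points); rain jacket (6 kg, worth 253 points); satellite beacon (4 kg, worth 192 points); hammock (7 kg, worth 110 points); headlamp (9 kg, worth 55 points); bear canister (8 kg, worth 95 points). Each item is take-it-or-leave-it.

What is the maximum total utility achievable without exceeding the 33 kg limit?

1131

Filling by ratio: binoculars + trekking poles + thermos + crampons + rain jacket + satellite beacon for 1119, with 6 kg left unused.
The 3 kg tied up in crampons is better spent on hammock — total rises to 1131 (31 kg).
The closest alternative, binoculars + trekking poles + thermos + crampons + rain jacket + satellite beacon, reaches only 1119.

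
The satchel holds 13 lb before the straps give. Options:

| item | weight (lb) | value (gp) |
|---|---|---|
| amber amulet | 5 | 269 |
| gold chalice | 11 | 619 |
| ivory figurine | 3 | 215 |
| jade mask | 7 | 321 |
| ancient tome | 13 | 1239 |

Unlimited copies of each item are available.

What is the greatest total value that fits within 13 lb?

1239

Taking ancient tome: 13 lb used, 1239 in value.
No other feasible combination exceeds 1239.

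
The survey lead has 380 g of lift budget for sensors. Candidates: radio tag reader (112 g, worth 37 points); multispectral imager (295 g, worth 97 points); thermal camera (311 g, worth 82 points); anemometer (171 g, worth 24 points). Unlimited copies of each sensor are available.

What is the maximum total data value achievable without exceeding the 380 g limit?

111

3×radio tag reader uses 336 of the 380 g and totals 111.
That's the maximum — no swap from here does better than 111.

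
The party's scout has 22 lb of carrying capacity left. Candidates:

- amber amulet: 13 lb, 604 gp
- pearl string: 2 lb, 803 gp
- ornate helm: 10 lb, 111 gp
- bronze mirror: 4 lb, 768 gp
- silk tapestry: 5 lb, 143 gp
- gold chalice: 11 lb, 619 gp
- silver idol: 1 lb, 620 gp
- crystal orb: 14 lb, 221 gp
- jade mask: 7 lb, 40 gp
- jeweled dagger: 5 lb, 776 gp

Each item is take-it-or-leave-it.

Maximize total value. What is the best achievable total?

3110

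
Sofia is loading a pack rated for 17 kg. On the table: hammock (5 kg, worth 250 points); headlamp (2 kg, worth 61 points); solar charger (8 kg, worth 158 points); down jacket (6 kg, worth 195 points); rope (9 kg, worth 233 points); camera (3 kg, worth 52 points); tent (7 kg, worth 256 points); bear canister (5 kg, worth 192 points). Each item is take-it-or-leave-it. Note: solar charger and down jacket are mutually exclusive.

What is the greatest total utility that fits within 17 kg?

698

Taking hammock + tent + bear canister: 17 kg used, 698 in utility.
Runner-up hammock + down jacket + bear canister tops out at 637.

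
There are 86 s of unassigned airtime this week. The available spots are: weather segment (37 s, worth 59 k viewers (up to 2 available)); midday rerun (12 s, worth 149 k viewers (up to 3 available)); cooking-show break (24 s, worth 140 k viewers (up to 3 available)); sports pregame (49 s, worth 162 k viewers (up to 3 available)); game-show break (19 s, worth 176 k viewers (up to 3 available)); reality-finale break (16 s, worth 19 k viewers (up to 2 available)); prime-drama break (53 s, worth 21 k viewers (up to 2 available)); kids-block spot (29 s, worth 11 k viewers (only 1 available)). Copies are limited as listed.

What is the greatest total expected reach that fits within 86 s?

826

A density-first pass picks 3×midday rerun + 2×game-show break — 799 at 74 s.
Dropping midday rerun frees 12 s; slotting in game-show break (19 s) lifts the total to 826 at 81 s.
No other feasible combination exceeds 826.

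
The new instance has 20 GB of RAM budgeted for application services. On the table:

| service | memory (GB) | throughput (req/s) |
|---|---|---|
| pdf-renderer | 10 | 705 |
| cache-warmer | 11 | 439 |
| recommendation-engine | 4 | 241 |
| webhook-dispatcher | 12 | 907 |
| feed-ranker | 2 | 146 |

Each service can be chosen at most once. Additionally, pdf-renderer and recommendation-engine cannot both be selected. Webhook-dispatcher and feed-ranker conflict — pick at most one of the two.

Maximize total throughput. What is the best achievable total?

Ranking by ratio (throughput/GB): webhook-dispatcher 75.58, feed-ranker 73.00, pdf-renderer 70.50.
Best packing: recommendation-engine + webhook-dispatcher — 16 GB, 1148 total.

1148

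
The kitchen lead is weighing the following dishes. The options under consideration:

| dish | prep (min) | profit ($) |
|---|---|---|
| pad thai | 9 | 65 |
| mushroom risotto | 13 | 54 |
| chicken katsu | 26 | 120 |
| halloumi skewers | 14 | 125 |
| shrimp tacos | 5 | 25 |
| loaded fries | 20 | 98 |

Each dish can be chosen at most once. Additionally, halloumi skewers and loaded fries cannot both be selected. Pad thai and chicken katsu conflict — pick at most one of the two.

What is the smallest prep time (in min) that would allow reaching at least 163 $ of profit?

Look for the lowest-prep combination reaching 163.
pad thai + halloumi skewers reaches 190 using 23 min.
Any bundle with less than 23 min falls short of 163.

23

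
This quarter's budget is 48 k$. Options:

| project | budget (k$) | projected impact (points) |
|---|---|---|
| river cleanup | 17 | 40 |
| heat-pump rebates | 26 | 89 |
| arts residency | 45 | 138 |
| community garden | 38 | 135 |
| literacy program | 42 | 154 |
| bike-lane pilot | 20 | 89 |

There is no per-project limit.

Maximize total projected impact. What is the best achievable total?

Best packing: heat-pump rebates + bike-lane pilot — 46 k$, 178 total.
Every other selection either busts 48 k$ or fails to beat 178.

178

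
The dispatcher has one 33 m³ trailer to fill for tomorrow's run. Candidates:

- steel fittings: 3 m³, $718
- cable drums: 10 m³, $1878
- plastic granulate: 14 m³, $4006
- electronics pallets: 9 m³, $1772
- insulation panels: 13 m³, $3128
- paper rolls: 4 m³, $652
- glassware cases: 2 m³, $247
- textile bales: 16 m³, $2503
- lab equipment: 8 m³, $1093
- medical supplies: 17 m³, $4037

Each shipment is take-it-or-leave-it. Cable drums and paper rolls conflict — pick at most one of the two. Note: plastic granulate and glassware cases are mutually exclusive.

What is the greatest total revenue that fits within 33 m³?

8043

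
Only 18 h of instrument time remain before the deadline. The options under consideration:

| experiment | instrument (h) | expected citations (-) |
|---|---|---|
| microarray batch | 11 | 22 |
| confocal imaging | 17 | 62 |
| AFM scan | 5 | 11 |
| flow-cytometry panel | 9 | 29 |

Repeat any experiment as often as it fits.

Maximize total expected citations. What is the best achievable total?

Taking confocal imaging: 17 h used, 62 in expected citations.
No other feasible combination exceeds 62.

62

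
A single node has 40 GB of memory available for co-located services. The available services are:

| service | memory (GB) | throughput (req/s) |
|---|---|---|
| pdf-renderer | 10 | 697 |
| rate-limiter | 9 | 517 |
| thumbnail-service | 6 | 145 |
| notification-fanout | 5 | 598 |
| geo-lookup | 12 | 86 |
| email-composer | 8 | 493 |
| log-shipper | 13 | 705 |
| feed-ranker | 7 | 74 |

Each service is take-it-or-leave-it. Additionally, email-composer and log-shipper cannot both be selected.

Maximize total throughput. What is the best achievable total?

The ratio heuristic lands on pdf-renderer + rate-limiter + thumbnail-service + notification-fanout + email-composer (2450) but leaves 2 GB idle.
The 14 GB tied up in thumbnail-service and email-composer is better spent on log-shipper — total rises to 2517 (37 GB).
Next best is pdf-renderer + rate-limiter + thumbnail-service + notification-fanout + email-composer at 2450 (38 GB) — short by 67.

2517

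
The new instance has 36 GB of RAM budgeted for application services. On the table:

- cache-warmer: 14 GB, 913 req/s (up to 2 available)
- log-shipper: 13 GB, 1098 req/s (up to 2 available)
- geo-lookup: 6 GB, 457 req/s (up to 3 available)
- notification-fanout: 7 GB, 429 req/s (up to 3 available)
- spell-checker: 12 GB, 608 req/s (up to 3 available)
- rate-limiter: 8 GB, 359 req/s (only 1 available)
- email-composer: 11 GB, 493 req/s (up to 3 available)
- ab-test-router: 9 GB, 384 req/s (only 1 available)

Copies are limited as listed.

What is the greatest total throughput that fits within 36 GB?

2×log-shipper + geo-lookup uses 32 of the 36 GB and totals 2653.

2653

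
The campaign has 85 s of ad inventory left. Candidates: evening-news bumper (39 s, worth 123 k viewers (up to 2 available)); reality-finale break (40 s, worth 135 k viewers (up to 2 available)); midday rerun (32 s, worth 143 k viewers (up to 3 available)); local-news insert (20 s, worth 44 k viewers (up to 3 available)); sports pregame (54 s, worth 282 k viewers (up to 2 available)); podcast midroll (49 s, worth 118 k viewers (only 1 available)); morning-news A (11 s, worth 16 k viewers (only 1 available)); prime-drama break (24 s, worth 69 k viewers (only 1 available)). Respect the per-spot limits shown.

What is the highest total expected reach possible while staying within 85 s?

351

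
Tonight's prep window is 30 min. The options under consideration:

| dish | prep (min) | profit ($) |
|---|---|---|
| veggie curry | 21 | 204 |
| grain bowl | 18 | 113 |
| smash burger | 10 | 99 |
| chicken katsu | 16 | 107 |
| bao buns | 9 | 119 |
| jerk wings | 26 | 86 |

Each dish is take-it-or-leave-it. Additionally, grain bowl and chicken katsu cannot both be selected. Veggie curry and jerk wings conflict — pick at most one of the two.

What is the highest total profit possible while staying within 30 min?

Density check — bao buns 13.22, smash burger 9.90, veggie curry 9.71, chicken katsu 6.69 are the best per min.
Taking the top-ratio dishes first gives smash burger + bao buns for 218 (19 min).
Replace smash burger with veggie curry: the trade gains 105 net, giving 323 at 30 min.

323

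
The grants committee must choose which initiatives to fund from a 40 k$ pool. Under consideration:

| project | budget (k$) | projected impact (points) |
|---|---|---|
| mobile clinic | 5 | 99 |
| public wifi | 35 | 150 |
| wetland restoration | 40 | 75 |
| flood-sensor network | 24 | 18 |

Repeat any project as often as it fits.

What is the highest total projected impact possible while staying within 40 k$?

792

By projected impact per k$: mobile clinic 19.80, public wifi 4.29, wetland restoration 1.88, flood-sensor network 0.75 lead.
8×mobile clinic uses 40 of the 40 k$ and totals 792.
Nothing else within 40 k$ beats 792.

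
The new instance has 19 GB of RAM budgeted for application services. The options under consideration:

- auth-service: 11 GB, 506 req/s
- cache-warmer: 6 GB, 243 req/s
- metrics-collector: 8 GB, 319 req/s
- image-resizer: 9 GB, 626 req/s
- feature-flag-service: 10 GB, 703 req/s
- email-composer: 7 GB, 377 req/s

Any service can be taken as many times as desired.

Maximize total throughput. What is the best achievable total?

1329

The ratio ordering already packs tightly: image-resizer + feature-flag-service, 19 GB, 1329.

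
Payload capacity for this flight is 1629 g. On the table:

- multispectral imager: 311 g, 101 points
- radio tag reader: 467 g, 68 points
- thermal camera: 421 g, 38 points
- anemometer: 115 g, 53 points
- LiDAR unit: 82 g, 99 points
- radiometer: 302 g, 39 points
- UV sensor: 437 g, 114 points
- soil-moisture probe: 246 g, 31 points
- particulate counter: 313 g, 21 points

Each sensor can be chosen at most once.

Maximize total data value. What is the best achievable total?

437

Ranking by ratio (data value/g): LiDAR unit 1.21, anemometer 0.46, multispectral imager 0.32, UV sensor 0.26.
Taking the top-ratio sensors first gives multispectral imager + radio tag reader + anemometer + LiDAR unit + UV sensor for 435 (1412 g).
Dropping radio tag reader frees 467 g; slotting in radiometer + soil-moisture probe (548 g) lifts the total to 437 at 1493 g.
The closest alternative, multispectral imager + thermal camera + anemometer + LiDAR unit + UV sensor + soil-moisture probe, reaches only 436.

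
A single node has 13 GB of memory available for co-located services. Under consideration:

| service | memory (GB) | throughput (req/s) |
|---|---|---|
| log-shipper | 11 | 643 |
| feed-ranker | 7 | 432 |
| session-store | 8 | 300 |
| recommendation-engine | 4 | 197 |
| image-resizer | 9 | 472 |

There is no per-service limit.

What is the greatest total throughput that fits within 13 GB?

Greedy by ratio would take feed-ranker + recommendation-engine: 11 GB used, total 629.
Replace feed-ranker with image-resizer: the trade gains 40 net, giving 669 at 13 GB.
Nothing else within 13 GB beats 669.

669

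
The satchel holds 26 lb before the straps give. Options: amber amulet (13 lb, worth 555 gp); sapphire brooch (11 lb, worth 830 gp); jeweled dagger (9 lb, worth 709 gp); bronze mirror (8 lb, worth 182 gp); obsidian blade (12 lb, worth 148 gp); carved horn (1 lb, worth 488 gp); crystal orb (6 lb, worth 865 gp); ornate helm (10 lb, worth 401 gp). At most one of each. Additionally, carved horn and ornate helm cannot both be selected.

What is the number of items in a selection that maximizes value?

The maximum value within 26 lb is 2404.
sapphire brooch + jeweled dagger + crystal orb hits 2404 at 26 lb.
Every optimal selection uses 3 items.

3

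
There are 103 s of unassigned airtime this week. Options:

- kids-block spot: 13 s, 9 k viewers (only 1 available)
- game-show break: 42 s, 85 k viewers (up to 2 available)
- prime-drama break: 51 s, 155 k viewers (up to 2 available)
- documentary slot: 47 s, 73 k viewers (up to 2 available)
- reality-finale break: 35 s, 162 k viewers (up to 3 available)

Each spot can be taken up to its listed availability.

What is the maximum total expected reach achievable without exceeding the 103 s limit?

The ratio ordering already packs tightly: kids-block spot + 2×reality-finale break, 83 s, 333.
The spare 20 s is too small for any remaining spot, and no exchange beats 333.

333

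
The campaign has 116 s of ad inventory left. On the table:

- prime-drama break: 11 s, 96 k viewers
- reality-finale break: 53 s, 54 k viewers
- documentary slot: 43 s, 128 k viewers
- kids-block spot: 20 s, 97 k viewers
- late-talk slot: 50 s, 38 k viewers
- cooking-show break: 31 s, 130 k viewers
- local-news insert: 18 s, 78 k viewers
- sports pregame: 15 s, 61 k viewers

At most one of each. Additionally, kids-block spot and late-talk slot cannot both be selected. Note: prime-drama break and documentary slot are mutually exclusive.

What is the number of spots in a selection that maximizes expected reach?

5

Optimal total is 462.
One optimal bundle: prime-drama break + kids-block spot + cooking-show break + local-news insert + sports pregame (95 s).
Any selection reaching 462 contains exactly 5 spots.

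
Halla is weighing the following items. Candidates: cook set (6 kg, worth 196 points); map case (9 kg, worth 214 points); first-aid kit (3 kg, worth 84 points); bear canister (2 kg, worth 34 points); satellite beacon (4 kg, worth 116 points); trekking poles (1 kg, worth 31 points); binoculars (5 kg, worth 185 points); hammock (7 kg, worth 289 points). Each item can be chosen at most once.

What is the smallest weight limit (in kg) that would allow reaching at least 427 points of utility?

12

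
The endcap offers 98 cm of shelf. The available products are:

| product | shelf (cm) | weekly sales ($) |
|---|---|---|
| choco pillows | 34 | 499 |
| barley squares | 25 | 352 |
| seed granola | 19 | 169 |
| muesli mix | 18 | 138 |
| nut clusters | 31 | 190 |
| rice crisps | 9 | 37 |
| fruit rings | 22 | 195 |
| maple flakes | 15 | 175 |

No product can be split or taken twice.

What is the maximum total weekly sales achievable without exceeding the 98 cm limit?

1221

Greedy by ratio would take choco pillows + barley squares + seed granola + maple flakes: 93 cm used, total 1195.
Dropping seed granola frees 19 cm; slotting in fruit rings (22 cm) lifts the total to 1221 at 96 cm.
Runner-up choco pillows + barley squares + seed granola + maple flakes tops out at 1195.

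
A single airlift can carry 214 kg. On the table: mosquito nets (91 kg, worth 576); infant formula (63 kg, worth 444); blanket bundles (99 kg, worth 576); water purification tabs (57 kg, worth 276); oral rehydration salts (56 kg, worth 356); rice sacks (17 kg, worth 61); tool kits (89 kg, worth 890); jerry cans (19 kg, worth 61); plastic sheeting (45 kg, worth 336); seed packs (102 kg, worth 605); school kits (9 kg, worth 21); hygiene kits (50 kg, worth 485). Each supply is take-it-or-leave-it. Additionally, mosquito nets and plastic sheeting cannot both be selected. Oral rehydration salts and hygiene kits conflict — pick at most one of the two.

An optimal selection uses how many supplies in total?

Optimal total is 1840.
For example infant formula + tool kits + school kits + hygiene kits achieves it, using 211 kg.
Every optimal selection uses 4 supplies.

4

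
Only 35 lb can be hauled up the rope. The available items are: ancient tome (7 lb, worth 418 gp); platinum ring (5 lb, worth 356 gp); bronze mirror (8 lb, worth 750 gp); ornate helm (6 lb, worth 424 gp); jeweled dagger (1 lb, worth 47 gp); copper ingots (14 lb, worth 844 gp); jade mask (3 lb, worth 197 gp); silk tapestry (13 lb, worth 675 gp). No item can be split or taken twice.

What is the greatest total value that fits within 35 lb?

2436

Greedy by ratio would take ancient tome + platinum ring + bronze mirror + ornate helm + jeweled dagger + jade mask: 30 lb used, total 2192.
The 9 lb tied up in platinum ring and jeweled dagger and jade mask is better spent on copper ingots — total rises to 2436 (35 lb).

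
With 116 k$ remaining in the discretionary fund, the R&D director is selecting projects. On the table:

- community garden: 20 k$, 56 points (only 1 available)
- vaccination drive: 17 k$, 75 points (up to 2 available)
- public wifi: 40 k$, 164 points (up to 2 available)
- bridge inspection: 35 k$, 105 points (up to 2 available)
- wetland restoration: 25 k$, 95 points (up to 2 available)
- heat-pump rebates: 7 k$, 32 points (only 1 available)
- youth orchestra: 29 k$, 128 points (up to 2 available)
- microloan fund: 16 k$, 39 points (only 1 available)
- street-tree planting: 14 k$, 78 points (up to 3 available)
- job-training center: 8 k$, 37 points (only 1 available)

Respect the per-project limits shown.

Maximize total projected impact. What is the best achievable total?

Density check — street-tree planting 5.57, job-training center 4.62, heat-pump rebates 4.57, youth orchestra 4.41 are the best per k$.
Best packing: heat-pump rebates + 2×youth orchestra + 3×street-tree planting + job-training center — 115 k$, 559 total.

559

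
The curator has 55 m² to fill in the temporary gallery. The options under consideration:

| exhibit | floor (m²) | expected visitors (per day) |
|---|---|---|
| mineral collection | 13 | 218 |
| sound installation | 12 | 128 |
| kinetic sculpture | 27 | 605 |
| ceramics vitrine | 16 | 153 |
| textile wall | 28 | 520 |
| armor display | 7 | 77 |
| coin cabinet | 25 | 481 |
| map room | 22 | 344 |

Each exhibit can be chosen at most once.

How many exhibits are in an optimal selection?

2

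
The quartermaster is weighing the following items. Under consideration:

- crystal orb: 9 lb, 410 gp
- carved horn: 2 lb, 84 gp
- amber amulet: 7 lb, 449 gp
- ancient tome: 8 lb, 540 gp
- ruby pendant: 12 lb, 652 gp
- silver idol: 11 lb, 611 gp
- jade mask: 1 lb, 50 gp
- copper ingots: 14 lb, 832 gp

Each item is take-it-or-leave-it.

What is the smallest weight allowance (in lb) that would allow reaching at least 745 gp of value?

14

Minimise lb subject to total value ≥ 745.
Taking carved horn + silver idol + jade mask gives 745 (≥ 745) for 14 lb.
No combination under 14 lb hits 745.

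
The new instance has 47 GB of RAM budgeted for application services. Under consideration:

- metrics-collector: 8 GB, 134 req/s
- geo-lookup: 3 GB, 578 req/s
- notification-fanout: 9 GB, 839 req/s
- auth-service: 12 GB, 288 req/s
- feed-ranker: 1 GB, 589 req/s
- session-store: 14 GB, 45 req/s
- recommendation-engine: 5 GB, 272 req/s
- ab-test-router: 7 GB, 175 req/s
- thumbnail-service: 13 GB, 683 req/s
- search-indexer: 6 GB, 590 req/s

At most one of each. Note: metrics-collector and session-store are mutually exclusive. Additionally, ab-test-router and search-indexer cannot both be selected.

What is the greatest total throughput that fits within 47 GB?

By throughput per GB: feed-ranker 589.00, geo-lookup 192.67, search-indexer 98.33 lead.
Metrics-collector + geo-lookup + notification-fanout + feed-ranker + recommendation-engine + thumbnail-service + search-indexer uses 45 of the 47 GB and totals 3685.
Every other selection either busts 47 GB or breaks a pairing rule or fails to beat 3685.

3685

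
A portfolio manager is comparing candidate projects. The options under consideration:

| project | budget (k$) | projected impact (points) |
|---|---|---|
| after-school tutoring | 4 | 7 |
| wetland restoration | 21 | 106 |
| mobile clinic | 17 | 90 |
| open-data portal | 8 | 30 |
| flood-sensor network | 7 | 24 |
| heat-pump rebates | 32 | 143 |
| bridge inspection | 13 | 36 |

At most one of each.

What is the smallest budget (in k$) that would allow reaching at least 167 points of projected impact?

Minimise k$ subject to total projected impact ≥ 167.
wetland restoration + mobile clinic reaches 196 using 38 k$.
Below 38 k$ the best achievable stays under 167.

38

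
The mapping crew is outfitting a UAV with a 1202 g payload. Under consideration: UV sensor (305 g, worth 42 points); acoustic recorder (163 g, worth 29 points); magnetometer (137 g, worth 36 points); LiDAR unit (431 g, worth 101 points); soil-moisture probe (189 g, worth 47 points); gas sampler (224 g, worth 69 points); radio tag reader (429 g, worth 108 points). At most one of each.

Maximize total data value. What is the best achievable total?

A density-first pass picks acoustic recorder + magnetometer + soil-moisture probe + gas sampler + radio tag reader — 289 at 1142 g.
Dropping acoustic recorder and gas sampler frees 387 g; slotting in LiDAR unit (431 g) lifts the total to 292 at 1186 g.
Runner-up acoustic recorder + magnetometer + soil-moisture probe + gas sampler + radio tag reader tops out at 289.

292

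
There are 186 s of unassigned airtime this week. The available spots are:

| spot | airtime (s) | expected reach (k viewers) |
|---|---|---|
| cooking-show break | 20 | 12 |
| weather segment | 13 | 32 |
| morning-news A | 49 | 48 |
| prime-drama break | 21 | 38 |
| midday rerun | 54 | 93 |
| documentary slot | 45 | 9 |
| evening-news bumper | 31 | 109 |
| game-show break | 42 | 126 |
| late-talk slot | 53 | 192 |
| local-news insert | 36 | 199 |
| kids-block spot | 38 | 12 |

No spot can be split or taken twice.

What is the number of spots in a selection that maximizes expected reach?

5

The maximum expected reach within 186 s is 664.
One optimal bundle: prime-drama break + evening-news bumper + game-show break + late-talk slot + local-news insert (183 s).
Any selection reaching 664 contains exactly 5 spots.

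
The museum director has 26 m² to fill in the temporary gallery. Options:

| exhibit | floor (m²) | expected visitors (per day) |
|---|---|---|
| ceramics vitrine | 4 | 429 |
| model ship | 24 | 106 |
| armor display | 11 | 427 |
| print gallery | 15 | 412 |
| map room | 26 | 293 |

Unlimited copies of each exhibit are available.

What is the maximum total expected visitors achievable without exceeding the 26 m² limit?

2574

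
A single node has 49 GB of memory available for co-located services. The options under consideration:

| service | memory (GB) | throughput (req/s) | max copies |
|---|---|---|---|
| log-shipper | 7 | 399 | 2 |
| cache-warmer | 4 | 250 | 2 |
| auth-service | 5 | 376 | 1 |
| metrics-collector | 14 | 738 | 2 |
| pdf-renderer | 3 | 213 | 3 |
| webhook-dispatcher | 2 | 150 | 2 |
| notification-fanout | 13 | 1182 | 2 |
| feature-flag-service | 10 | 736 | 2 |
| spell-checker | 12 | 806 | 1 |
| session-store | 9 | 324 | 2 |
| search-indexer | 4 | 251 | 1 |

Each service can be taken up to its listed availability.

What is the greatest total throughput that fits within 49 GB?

By throughput per GB: notification-fanout 90.92, auth-service 75.20, webhook-dispatcher 75.00, feature-flag-service 73.60 lead.
Greedy by ratio would take auth-service + pdf-renderer + 2×webhook-dispatcher + 2×notification-fanout + feature-flag-service: 48 GB used, total 3989.
Dropping webhook-dispatcher frees 2 GB; slotting in pdf-renderer (3 GB) lifts the total to 4052 at 49 GB.
That's the maximum — no swap from here does better than 4052.

4052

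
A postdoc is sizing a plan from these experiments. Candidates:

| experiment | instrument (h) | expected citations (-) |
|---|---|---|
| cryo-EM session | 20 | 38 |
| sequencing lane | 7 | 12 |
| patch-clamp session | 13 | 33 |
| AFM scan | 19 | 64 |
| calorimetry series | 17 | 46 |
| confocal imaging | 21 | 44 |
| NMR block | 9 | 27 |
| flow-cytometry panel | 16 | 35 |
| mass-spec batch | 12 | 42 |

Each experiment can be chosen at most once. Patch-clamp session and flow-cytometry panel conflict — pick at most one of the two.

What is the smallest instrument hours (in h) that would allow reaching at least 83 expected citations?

Look for the lowest-instrument combination reaching 83.
AFM scan + NMR block: 91 expected citations at 28 h.
Any bundle with less than 28 h falls short of 83.

28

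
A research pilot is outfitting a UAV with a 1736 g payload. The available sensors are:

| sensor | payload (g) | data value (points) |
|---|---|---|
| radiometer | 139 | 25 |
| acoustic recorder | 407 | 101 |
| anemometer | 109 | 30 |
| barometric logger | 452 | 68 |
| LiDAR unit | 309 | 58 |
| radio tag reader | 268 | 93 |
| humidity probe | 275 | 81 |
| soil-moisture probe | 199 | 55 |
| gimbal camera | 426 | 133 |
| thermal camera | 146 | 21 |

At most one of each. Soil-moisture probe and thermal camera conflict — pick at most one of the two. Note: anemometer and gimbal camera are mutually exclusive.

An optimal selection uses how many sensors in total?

6

The maximum data value within 1736 g is 488.
One optimal bundle: radiometer + acoustic recorder + radio tag reader + humidity probe + soil-moisture probe + gimbal camera (1714 g).
Any selection reaching 488 contains exactly 6 sensors.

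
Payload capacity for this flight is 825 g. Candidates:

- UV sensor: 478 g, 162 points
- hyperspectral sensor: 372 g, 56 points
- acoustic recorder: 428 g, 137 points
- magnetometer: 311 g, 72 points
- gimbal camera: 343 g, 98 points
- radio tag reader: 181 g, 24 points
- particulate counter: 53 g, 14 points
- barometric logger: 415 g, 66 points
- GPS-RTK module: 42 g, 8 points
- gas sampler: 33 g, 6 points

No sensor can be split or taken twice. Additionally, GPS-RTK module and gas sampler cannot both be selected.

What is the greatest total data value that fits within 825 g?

260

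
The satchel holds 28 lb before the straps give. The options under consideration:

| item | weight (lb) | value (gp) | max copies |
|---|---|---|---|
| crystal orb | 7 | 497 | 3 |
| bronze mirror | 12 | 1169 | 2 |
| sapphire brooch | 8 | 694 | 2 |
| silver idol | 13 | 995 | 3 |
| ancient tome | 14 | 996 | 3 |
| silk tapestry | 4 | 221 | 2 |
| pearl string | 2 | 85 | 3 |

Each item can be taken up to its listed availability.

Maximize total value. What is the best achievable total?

2559

By value per lb: bronze mirror 97.42, sapphire brooch 86.75, silver idol 76.54 lead.
2×bronze mirror + silk tapestry uses 28 of the 28 lb and totals 2559.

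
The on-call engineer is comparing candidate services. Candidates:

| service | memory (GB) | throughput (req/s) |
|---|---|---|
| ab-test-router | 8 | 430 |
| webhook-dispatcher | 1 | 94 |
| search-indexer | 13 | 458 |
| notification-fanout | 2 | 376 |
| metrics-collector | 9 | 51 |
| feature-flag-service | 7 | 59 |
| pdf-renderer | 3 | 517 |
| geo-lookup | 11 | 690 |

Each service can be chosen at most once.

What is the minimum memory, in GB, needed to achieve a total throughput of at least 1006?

12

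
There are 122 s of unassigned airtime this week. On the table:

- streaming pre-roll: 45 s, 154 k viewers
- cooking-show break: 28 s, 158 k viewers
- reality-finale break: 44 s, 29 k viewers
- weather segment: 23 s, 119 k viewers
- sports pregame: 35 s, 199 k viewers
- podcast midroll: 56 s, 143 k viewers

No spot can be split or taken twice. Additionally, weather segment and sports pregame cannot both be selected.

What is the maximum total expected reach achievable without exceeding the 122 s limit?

511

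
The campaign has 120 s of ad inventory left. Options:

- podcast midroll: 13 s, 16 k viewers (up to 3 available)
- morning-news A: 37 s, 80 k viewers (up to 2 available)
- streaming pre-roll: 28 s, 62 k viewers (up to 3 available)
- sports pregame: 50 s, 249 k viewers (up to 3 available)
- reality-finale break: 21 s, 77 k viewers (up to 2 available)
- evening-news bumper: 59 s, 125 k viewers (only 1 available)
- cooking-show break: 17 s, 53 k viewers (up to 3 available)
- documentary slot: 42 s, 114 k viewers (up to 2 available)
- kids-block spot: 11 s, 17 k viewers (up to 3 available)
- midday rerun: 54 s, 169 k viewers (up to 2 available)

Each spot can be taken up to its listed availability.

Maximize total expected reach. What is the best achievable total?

Density check — sports pregame 4.98, reality-finale break 3.67, midday rerun 3.13, cooking-show break 3.12 are the best per s.
2×sports pregame + cooking-show break uses 117 of the 120 s and totals 551.

551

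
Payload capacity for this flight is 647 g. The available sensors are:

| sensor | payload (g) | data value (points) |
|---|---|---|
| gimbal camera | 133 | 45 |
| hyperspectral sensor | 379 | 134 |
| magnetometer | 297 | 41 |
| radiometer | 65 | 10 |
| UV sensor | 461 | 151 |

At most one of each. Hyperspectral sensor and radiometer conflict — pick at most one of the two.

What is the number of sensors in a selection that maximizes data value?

2

The maximum data value within 647 g is 196.
One optimal bundle: gimbal camera + UV sensor (594 g).
All optima have 2 sensors.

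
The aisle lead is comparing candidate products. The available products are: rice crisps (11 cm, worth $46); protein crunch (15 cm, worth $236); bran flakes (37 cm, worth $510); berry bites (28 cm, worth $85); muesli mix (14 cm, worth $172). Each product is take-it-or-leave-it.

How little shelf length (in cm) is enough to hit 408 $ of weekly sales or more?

29

Need the lightest bundle worth ≥ 408.
protein crunch + muesli mix: 408 weekly sales at 29 cm.
No combination under 29 cm hits 408.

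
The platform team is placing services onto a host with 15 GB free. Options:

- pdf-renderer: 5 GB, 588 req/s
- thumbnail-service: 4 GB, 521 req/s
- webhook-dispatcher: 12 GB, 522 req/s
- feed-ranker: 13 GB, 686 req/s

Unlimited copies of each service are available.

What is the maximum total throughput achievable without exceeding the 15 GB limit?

1764

Density check — thumbnail-service 130.25, pdf-renderer 117.60, feed-ranker 52.77, webhook-dispatcher 43.50 are the best per GB.
The ratio heuristic lands on 3×thumbnail-service (1563) but leaves 3 GB idle.
The 12 GB tied up in 3×thumbnail-service is better spent on 3×pdf-renderer — total rises to 1764 (15 GB).
Every other selection either busts 15 GB or fails to beat 1764.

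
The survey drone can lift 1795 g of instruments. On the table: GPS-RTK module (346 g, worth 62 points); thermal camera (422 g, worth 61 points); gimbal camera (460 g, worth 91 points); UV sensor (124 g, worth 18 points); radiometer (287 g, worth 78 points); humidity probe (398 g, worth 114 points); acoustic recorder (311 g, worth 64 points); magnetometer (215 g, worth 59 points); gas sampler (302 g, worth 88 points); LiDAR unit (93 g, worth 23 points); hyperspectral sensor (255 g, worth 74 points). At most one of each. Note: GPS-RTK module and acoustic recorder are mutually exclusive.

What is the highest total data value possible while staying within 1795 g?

477

Taking the top-ratio sensors first gives UV sensor + radiometer + humidity probe + magnetometer + gas sampler + LiDAR unit + hyperspectral sensor for 454 (1674 g).
Dropping UV sensor and LiDAR unit frees 217 g; slotting in acoustic recorder (311 g) lifts the total to 477 at 1768 g.
The closest alternative, gimbal camera + radiometer + humidity probe + gas sampler + LiDAR unit + hyperspectral sensor, reaches only 468.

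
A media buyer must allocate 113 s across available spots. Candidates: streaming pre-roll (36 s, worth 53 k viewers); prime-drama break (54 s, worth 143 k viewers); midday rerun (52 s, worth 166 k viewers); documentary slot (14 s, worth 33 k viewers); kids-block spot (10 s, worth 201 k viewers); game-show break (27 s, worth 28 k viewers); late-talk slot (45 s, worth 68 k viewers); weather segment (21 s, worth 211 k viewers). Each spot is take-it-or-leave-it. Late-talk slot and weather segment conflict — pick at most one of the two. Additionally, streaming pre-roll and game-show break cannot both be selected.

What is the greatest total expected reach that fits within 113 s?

611

Best packing: midday rerun + documentary slot + kids-block spot + weather segment — 97 s, 611 total.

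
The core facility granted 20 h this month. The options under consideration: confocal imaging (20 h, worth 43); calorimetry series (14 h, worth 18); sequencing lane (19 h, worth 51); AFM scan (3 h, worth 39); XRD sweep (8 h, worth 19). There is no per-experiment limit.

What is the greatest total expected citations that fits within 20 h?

234

Ranking by ratio (expected citations/h): AFM scan 13.00, sequencing lane 2.68, XRD sweep 2.38, confocal imaging 2.15.
Best packing: 6×AFM scan — 18 h, 234 total.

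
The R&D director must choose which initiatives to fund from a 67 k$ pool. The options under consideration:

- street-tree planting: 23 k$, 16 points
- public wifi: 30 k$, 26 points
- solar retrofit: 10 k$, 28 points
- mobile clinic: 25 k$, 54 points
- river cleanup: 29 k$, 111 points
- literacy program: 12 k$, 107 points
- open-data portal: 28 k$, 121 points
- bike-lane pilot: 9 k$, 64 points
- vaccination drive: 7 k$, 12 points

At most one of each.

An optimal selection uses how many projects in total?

Best achievable projected impact is 332.
One optimal bundle: solar retrofit + literacy program + open-data portal + bike-lane pilot + vaccination drive (66 k$).
All optima have 5 projects.

5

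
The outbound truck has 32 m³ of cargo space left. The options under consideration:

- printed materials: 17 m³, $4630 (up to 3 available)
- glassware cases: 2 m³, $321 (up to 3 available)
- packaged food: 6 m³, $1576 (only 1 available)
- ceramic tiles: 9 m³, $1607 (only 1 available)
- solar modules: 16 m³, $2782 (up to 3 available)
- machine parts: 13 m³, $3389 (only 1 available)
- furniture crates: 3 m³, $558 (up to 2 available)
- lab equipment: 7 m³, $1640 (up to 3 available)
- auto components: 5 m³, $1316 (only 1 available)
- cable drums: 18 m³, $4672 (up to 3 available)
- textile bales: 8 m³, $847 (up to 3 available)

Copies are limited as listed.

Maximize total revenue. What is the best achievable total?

Taking the top-ratio shipments first gives printed materials + packaged food + furniture crates + auto components for 8080 (31 m³).
Using the slack differently, printed materials + glassware cases + machine parts comes to 8340 at 32 m³.

8340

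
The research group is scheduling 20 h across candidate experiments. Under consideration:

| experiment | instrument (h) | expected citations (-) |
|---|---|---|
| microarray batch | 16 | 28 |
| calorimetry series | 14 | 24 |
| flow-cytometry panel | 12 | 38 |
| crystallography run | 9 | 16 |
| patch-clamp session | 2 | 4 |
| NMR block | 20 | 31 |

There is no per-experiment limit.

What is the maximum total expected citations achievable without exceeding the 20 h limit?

The ratio ordering already packs tightly: flow-cytometry panel + 4×patch-clamp session, 20 h, 54.

54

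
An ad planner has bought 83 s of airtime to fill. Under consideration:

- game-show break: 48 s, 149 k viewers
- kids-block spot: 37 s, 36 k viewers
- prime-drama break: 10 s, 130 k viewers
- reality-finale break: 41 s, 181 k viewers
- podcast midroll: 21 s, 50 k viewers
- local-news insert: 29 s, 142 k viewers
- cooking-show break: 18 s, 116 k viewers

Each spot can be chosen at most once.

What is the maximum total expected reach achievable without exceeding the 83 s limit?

453

A density-first pass picks prime-drama break + podcast midroll + local-news insert + cooking-show break — 438 at 78 s.
Dropping podcast midroll and cooking-show break frees 39 s; slotting in reality-finale break (41 s) lifts the total to 453 at 80 s.
Next best is prime-drama break + podcast midroll + local-news insert + cooking-show break at 438 (78 s) — short by 15.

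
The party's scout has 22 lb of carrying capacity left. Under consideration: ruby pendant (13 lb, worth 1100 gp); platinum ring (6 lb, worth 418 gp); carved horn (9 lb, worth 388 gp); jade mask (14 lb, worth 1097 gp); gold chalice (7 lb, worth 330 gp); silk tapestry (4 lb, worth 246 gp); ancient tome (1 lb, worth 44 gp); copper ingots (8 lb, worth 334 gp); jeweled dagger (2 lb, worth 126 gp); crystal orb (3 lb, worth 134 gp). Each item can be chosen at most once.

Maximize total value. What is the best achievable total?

1688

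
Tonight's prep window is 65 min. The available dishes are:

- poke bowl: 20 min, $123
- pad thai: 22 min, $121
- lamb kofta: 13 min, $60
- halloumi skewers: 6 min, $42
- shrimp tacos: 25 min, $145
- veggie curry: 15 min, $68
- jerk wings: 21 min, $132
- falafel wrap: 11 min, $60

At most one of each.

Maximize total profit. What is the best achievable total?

379

Ranking by ratio (profit/min): halloumi skewers 7.00, jerk wings 6.29, poke bowl 6.15.
Filling by ratio: poke bowl + halloumi skewers + jerk wings + falafel wrap for 357, with 7 min left unused.
Replace poke bowl and falafel wrap with lamb kofta + shrimp tacos: the trade gains 22 net, giving 379 at 65 min.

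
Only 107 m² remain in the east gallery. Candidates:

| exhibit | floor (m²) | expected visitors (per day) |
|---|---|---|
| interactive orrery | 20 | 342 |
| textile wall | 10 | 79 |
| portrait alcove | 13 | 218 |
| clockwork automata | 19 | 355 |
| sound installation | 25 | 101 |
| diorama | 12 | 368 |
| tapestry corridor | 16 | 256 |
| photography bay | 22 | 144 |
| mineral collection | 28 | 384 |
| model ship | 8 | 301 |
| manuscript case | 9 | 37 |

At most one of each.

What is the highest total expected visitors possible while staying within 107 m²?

2006

Taking the top-ratio exhibits first gives interactive orrery + textile wall + portrait alcove + clockwork automata + diorama + tapestry corridor + model ship + manuscript case for 1956 (107 m²).
Replace textile wall and portrait alcove and manuscript case with mineral collection: the trade gains 50 net, giving 2006 at 103 m².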